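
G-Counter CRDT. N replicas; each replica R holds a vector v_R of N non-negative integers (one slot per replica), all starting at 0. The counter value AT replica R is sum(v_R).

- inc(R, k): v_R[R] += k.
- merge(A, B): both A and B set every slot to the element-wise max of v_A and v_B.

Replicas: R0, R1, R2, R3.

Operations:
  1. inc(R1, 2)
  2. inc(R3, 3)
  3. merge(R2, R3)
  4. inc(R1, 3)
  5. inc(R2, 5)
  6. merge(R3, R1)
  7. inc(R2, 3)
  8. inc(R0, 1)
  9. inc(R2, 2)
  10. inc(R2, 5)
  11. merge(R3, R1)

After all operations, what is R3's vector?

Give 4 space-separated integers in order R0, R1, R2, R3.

Op 1: inc R1 by 2 -> R1=(0,2,0,0) value=2
Op 2: inc R3 by 3 -> R3=(0,0,0,3) value=3
Op 3: merge R2<->R3 -> R2=(0,0,0,3) R3=(0,0,0,3)
Op 4: inc R1 by 3 -> R1=(0,5,0,0) value=5
Op 5: inc R2 by 5 -> R2=(0,0,5,3) value=8
Op 6: merge R3<->R1 -> R3=(0,5,0,3) R1=(0,5,0,3)
Op 7: inc R2 by 3 -> R2=(0,0,8,3) value=11
Op 8: inc R0 by 1 -> R0=(1,0,0,0) value=1
Op 9: inc R2 by 2 -> R2=(0,0,10,3) value=13
Op 10: inc R2 by 5 -> R2=(0,0,15,3) value=18
Op 11: merge R3<->R1 -> R3=(0,5,0,3) R1=(0,5,0,3)

Answer: 0 5 0 3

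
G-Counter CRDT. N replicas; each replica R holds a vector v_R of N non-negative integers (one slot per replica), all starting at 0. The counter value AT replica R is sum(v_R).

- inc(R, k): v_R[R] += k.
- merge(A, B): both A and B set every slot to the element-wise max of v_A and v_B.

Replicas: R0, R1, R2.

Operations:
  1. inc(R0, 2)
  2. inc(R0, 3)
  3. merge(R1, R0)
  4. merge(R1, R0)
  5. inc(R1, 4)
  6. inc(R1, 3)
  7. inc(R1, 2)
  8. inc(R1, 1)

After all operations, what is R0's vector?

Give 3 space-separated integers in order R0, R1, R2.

Op 1: inc R0 by 2 -> R0=(2,0,0) value=2
Op 2: inc R0 by 3 -> R0=(5,0,0) value=5
Op 3: merge R1<->R0 -> R1=(5,0,0) R0=(5,0,0)
Op 4: merge R1<->R0 -> R1=(5,0,0) R0=(5,0,0)
Op 5: inc R1 by 4 -> R1=(5,4,0) value=9
Op 6: inc R1 by 3 -> R1=(5,7,0) value=12
Op 7: inc R1 by 2 -> R1=(5,9,0) value=14
Op 8: inc R1 by 1 -> R1=(5,10,0) value=15

Answer: 5 0 0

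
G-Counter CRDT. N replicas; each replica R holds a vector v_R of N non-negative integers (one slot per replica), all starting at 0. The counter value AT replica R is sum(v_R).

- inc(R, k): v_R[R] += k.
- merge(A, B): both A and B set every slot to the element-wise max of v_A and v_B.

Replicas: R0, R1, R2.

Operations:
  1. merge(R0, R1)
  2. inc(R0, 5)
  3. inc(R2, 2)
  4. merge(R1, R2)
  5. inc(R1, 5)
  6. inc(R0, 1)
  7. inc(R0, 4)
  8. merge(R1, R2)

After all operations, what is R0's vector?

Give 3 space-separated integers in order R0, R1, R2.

Answer: 10 0 0

Derivation:
Op 1: merge R0<->R1 -> R0=(0,0,0) R1=(0,0,0)
Op 2: inc R0 by 5 -> R0=(5,0,0) value=5
Op 3: inc R2 by 2 -> R2=(0,0,2) value=2
Op 4: merge R1<->R2 -> R1=(0,0,2) R2=(0,0,2)
Op 5: inc R1 by 5 -> R1=(0,5,2) value=7
Op 6: inc R0 by 1 -> R0=(6,0,0) value=6
Op 7: inc R0 by 4 -> R0=(10,0,0) value=10
Op 8: merge R1<->R2 -> R1=(0,5,2) R2=(0,5,2)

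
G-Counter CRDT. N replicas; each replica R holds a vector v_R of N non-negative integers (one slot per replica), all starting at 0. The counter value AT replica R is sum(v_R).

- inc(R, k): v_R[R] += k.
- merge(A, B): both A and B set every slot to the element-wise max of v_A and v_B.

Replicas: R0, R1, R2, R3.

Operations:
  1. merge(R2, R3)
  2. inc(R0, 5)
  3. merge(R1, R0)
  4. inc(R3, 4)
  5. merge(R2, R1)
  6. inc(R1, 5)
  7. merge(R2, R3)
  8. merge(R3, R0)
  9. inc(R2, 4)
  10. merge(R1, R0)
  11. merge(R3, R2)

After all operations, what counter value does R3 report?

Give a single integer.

Op 1: merge R2<->R3 -> R2=(0,0,0,0) R3=(0,0,0,0)
Op 2: inc R0 by 5 -> R0=(5,0,0,0) value=5
Op 3: merge R1<->R0 -> R1=(5,0,0,0) R0=(5,0,0,0)
Op 4: inc R3 by 4 -> R3=(0,0,0,4) value=4
Op 5: merge R2<->R1 -> R2=(5,0,0,0) R1=(5,0,0,0)
Op 6: inc R1 by 5 -> R1=(5,5,0,0) value=10
Op 7: merge R2<->R3 -> R2=(5,0,0,4) R3=(5,0,0,4)
Op 8: merge R3<->R0 -> R3=(5,0,0,4) R0=(5,0,0,4)
Op 9: inc R2 by 4 -> R2=(5,0,4,4) value=13
Op 10: merge R1<->R0 -> R1=(5,5,0,4) R0=(5,5,0,4)
Op 11: merge R3<->R2 -> R3=(5,0,4,4) R2=(5,0,4,4)

Answer: 13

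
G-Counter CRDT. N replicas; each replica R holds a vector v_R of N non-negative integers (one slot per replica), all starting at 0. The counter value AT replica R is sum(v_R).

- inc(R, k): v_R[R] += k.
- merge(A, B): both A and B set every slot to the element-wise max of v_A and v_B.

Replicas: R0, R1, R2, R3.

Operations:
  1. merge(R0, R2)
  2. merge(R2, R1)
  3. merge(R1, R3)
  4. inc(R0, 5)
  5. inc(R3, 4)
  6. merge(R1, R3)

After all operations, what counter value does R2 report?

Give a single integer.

Answer: 0

Derivation:
Op 1: merge R0<->R2 -> R0=(0,0,0,0) R2=(0,0,0,0)
Op 2: merge R2<->R1 -> R2=(0,0,0,0) R1=(0,0,0,0)
Op 3: merge R1<->R3 -> R1=(0,0,0,0) R3=(0,0,0,0)
Op 4: inc R0 by 5 -> R0=(5,0,0,0) value=5
Op 5: inc R3 by 4 -> R3=(0,0,0,4) value=4
Op 6: merge R1<->R3 -> R1=(0,0,0,4) R3=(0,0,0,4)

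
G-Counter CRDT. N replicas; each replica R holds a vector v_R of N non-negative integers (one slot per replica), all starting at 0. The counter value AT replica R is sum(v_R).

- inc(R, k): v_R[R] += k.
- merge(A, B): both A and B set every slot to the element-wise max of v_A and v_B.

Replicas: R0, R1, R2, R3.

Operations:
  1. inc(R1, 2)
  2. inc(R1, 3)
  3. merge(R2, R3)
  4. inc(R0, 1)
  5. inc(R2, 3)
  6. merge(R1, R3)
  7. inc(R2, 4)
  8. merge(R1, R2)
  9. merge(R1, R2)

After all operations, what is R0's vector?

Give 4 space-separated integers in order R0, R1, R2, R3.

Answer: 1 0 0 0

Derivation:
Op 1: inc R1 by 2 -> R1=(0,2,0,0) value=2
Op 2: inc R1 by 3 -> R1=(0,5,0,0) value=5
Op 3: merge R2<->R3 -> R2=(0,0,0,0) R3=(0,0,0,0)
Op 4: inc R0 by 1 -> R0=(1,0,0,0) value=1
Op 5: inc R2 by 3 -> R2=(0,0,3,0) value=3
Op 6: merge R1<->R3 -> R1=(0,5,0,0) R3=(0,5,0,0)
Op 7: inc R2 by 4 -> R2=(0,0,7,0) value=7
Op 8: merge R1<->R2 -> R1=(0,5,7,0) R2=(0,5,7,0)
Op 9: merge R1<->R2 -> R1=(0,5,7,0) R2=(0,5,7,0)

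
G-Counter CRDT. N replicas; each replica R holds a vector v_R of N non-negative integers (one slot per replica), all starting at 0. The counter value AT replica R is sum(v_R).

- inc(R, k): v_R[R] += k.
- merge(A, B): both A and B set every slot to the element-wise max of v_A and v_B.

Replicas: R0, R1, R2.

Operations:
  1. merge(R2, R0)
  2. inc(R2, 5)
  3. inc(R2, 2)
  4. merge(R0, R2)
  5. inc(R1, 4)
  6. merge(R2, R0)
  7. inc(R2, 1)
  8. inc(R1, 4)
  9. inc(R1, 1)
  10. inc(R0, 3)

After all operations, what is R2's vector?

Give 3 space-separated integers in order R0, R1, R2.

Op 1: merge R2<->R0 -> R2=(0,0,0) R0=(0,0,0)
Op 2: inc R2 by 5 -> R2=(0,0,5) value=5
Op 3: inc R2 by 2 -> R2=(0,0,7) value=7
Op 4: merge R0<->R2 -> R0=(0,0,7) R2=(0,0,7)
Op 5: inc R1 by 4 -> R1=(0,4,0) value=4
Op 6: merge R2<->R0 -> R2=(0,0,7) R0=(0,0,7)
Op 7: inc R2 by 1 -> R2=(0,0,8) value=8
Op 8: inc R1 by 4 -> R1=(0,8,0) value=8
Op 9: inc R1 by 1 -> R1=(0,9,0) value=9
Op 10: inc R0 by 3 -> R0=(3,0,7) value=10

Answer: 0 0 8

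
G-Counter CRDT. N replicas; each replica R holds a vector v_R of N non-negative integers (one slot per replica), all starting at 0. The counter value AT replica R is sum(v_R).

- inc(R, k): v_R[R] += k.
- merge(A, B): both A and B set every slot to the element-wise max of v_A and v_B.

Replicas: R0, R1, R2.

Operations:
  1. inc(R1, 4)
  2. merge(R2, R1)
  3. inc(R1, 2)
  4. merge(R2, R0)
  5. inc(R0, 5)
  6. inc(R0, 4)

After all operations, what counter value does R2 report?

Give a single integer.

Op 1: inc R1 by 4 -> R1=(0,4,0) value=4
Op 2: merge R2<->R1 -> R2=(0,4,0) R1=(0,4,0)
Op 3: inc R1 by 2 -> R1=(0,6,0) value=6
Op 4: merge R2<->R0 -> R2=(0,4,0) R0=(0,4,0)
Op 5: inc R0 by 5 -> R0=(5,4,0) value=9
Op 6: inc R0 by 4 -> R0=(9,4,0) value=13

Answer: 4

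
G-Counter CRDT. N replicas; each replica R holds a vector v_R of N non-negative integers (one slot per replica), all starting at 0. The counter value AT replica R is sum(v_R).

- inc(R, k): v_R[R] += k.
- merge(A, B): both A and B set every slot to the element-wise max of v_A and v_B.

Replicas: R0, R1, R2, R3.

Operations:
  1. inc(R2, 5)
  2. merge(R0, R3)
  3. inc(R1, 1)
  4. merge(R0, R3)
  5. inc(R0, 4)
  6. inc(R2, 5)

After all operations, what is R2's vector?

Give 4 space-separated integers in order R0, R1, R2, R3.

Op 1: inc R2 by 5 -> R2=(0,0,5,0) value=5
Op 2: merge R0<->R3 -> R0=(0,0,0,0) R3=(0,0,0,0)
Op 3: inc R1 by 1 -> R1=(0,1,0,0) value=1
Op 4: merge R0<->R3 -> R0=(0,0,0,0) R3=(0,0,0,0)
Op 5: inc R0 by 4 -> R0=(4,0,0,0) value=4
Op 6: inc R2 by 5 -> R2=(0,0,10,0) value=10

Answer: 0 0 10 0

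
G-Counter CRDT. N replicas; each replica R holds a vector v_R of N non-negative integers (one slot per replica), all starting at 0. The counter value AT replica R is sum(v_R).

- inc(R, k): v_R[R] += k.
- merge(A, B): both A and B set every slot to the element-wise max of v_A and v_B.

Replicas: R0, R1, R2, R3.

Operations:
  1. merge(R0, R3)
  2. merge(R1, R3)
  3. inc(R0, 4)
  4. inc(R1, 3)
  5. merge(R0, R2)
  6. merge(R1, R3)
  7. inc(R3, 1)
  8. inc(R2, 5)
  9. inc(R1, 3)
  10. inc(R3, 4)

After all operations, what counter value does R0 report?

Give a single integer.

Answer: 4

Derivation:
Op 1: merge R0<->R3 -> R0=(0,0,0,0) R3=(0,0,0,0)
Op 2: merge R1<->R3 -> R1=(0,0,0,0) R3=(0,0,0,0)
Op 3: inc R0 by 4 -> R0=(4,0,0,0) value=4
Op 4: inc R1 by 3 -> R1=(0,3,0,0) value=3
Op 5: merge R0<->R2 -> R0=(4,0,0,0) R2=(4,0,0,0)
Op 6: merge R1<->R3 -> R1=(0,3,0,0) R3=(0,3,0,0)
Op 7: inc R3 by 1 -> R3=(0,3,0,1) value=4
Op 8: inc R2 by 5 -> R2=(4,0,5,0) value=9
Op 9: inc R1 by 3 -> R1=(0,6,0,0) value=6
Op 10: inc R3 by 4 -> R3=(0,3,0,5) value=8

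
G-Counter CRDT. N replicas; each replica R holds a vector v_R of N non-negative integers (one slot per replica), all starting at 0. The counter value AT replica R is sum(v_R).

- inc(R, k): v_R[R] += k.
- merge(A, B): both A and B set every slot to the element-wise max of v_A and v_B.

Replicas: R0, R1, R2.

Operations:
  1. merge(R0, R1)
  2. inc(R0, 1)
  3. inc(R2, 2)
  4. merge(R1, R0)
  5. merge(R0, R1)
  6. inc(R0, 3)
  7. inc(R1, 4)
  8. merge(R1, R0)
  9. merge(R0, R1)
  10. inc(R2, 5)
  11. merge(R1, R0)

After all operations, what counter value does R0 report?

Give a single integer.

Op 1: merge R0<->R1 -> R0=(0,0,0) R1=(0,0,0)
Op 2: inc R0 by 1 -> R0=(1,0,0) value=1
Op 3: inc R2 by 2 -> R2=(0,0,2) value=2
Op 4: merge R1<->R0 -> R1=(1,0,0) R0=(1,0,0)
Op 5: merge R0<->R1 -> R0=(1,0,0) R1=(1,0,0)
Op 6: inc R0 by 3 -> R0=(4,0,0) value=4
Op 7: inc R1 by 4 -> R1=(1,4,0) value=5
Op 8: merge R1<->R0 -> R1=(4,4,0) R0=(4,4,0)
Op 9: merge R0<->R1 -> R0=(4,4,0) R1=(4,4,0)
Op 10: inc R2 by 5 -> R2=(0,0,7) value=7
Op 11: merge R1<->R0 -> R1=(4,4,0) R0=(4,4,0)

Answer: 8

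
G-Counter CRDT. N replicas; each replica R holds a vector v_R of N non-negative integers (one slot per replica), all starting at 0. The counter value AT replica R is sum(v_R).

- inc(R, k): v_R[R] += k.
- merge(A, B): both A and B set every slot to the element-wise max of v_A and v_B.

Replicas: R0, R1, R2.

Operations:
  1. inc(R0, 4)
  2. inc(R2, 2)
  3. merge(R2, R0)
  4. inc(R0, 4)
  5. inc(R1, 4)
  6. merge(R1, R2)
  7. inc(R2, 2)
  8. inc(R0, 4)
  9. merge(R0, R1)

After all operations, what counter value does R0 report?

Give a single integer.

Op 1: inc R0 by 4 -> R0=(4,0,0) value=4
Op 2: inc R2 by 2 -> R2=(0,0,2) value=2
Op 3: merge R2<->R0 -> R2=(4,0,2) R0=(4,0,2)
Op 4: inc R0 by 4 -> R0=(8,0,2) value=10
Op 5: inc R1 by 4 -> R1=(0,4,0) value=4
Op 6: merge R1<->R2 -> R1=(4,4,2) R2=(4,4,2)
Op 7: inc R2 by 2 -> R2=(4,4,4) value=12
Op 8: inc R0 by 4 -> R0=(12,0,2) value=14
Op 9: merge R0<->R1 -> R0=(12,4,2) R1=(12,4,2)

Answer: 18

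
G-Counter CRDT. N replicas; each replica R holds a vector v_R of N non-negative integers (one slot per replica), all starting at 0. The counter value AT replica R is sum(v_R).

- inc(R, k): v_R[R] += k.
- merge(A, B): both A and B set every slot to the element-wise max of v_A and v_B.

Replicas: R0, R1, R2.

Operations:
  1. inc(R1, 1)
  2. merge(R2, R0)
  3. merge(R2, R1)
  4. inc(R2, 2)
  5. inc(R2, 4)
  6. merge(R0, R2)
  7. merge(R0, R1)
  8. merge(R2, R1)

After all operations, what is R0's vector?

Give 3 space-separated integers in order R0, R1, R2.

Answer: 0 1 6

Derivation:
Op 1: inc R1 by 1 -> R1=(0,1,0) value=1
Op 2: merge R2<->R0 -> R2=(0,0,0) R0=(0,0,0)
Op 3: merge R2<->R1 -> R2=(0,1,0) R1=(0,1,0)
Op 4: inc R2 by 2 -> R2=(0,1,2) value=3
Op 5: inc R2 by 4 -> R2=(0,1,6) value=7
Op 6: merge R0<->R2 -> R0=(0,1,6) R2=(0,1,6)
Op 7: merge R0<->R1 -> R0=(0,1,6) R1=(0,1,6)
Op 8: merge R2<->R1 -> R2=(0,1,6) R1=(0,1,6)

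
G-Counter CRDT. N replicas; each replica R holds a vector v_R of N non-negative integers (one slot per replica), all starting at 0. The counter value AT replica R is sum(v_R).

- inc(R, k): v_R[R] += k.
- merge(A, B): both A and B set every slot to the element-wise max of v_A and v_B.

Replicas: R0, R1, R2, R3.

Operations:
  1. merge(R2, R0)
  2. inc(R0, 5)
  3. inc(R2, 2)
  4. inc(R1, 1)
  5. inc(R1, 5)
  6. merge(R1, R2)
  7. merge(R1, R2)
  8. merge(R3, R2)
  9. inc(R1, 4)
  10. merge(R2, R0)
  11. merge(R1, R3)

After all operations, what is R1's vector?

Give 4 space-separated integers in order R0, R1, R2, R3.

Op 1: merge R2<->R0 -> R2=(0,0,0,0) R0=(0,0,0,0)
Op 2: inc R0 by 5 -> R0=(5,0,0,0) value=5
Op 3: inc R2 by 2 -> R2=(0,0,2,0) value=2
Op 4: inc R1 by 1 -> R1=(0,1,0,0) value=1
Op 5: inc R1 by 5 -> R1=(0,6,0,0) value=6
Op 6: merge R1<->R2 -> R1=(0,6,2,0) R2=(0,6,2,0)
Op 7: merge R1<->R2 -> R1=(0,6,2,0) R2=(0,6,2,0)
Op 8: merge R3<->R2 -> R3=(0,6,2,0) R2=(0,6,2,0)
Op 9: inc R1 by 4 -> R1=(0,10,2,0) value=12
Op 10: merge R2<->R0 -> R2=(5,6,2,0) R0=(5,6,2,0)
Op 11: merge R1<->R3 -> R1=(0,10,2,0) R3=(0,10,2,0)

Answer: 0 10 2 0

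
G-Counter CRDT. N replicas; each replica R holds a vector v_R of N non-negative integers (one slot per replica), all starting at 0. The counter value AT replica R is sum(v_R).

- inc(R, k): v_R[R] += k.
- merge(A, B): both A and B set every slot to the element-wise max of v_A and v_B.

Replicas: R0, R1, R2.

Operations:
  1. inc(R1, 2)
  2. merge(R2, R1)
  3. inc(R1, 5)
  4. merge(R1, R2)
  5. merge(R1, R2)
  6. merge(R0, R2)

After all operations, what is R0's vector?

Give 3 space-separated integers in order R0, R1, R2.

Answer: 0 7 0

Derivation:
Op 1: inc R1 by 2 -> R1=(0,2,0) value=2
Op 2: merge R2<->R1 -> R2=(0,2,0) R1=(0,2,0)
Op 3: inc R1 by 5 -> R1=(0,7,0) value=7
Op 4: merge R1<->R2 -> R1=(0,7,0) R2=(0,7,0)
Op 5: merge R1<->R2 -> R1=(0,7,0) R2=(0,7,0)
Op 6: merge R0<->R2 -> R0=(0,7,0) R2=(0,7,0)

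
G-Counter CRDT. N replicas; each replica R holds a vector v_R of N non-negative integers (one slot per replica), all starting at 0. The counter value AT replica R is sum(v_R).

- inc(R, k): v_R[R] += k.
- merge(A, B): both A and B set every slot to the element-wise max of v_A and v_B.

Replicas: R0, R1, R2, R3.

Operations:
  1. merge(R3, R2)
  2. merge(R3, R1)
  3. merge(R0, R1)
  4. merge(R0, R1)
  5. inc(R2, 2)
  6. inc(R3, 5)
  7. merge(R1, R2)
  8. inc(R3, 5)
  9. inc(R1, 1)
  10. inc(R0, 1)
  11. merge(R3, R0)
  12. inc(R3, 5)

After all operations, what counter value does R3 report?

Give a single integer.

Op 1: merge R3<->R2 -> R3=(0,0,0,0) R2=(0,0,0,0)
Op 2: merge R3<->R1 -> R3=(0,0,0,0) R1=(0,0,0,0)
Op 3: merge R0<->R1 -> R0=(0,0,0,0) R1=(0,0,0,0)
Op 4: merge R0<->R1 -> R0=(0,0,0,0) R1=(0,0,0,0)
Op 5: inc R2 by 2 -> R2=(0,0,2,0) value=2
Op 6: inc R3 by 5 -> R3=(0,0,0,5) value=5
Op 7: merge R1<->R2 -> R1=(0,0,2,0) R2=(0,0,2,0)
Op 8: inc R3 by 5 -> R3=(0,0,0,10) value=10
Op 9: inc R1 by 1 -> R1=(0,1,2,0) value=3
Op 10: inc R0 by 1 -> R0=(1,0,0,0) value=1
Op 11: merge R3<->R0 -> R3=(1,0,0,10) R0=(1,0,0,10)
Op 12: inc R3 by 5 -> R3=(1,0,0,15) value=16

Answer: 16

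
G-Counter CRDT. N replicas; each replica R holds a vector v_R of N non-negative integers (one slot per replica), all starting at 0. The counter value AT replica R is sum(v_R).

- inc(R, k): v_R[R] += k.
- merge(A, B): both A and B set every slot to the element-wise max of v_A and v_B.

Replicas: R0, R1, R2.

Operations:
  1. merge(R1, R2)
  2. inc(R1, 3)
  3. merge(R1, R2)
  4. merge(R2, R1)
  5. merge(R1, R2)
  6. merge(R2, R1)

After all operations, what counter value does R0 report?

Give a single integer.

Answer: 0

Derivation:
Op 1: merge R1<->R2 -> R1=(0,0,0) R2=(0,0,0)
Op 2: inc R1 by 3 -> R1=(0,3,0) value=3
Op 3: merge R1<->R2 -> R1=(0,3,0) R2=(0,3,0)
Op 4: merge R2<->R1 -> R2=(0,3,0) R1=(0,3,0)
Op 5: merge R1<->R2 -> R1=(0,3,0) R2=(0,3,0)
Op 6: merge R2<->R1 -> R2=(0,3,0) R1=(0,3,0)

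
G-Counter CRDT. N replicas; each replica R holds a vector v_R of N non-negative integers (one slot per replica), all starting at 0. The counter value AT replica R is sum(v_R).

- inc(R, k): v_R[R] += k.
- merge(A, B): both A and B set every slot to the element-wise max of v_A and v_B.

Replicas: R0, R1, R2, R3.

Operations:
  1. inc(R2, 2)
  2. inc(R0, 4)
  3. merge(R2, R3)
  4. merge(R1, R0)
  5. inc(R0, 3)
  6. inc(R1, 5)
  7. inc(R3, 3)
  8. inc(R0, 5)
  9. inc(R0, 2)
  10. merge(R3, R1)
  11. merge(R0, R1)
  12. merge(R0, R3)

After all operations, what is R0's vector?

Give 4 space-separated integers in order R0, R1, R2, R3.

Op 1: inc R2 by 2 -> R2=(0,0,2,0) value=2
Op 2: inc R0 by 4 -> R0=(4,0,0,0) value=4
Op 3: merge R2<->R3 -> R2=(0,0,2,0) R3=(0,0,2,0)
Op 4: merge R1<->R0 -> R1=(4,0,0,0) R0=(4,0,0,0)
Op 5: inc R0 by 3 -> R0=(7,0,0,0) value=7
Op 6: inc R1 by 5 -> R1=(4,5,0,0) value=9
Op 7: inc R3 by 3 -> R3=(0,0,2,3) value=5
Op 8: inc R0 by 5 -> R0=(12,0,0,0) value=12
Op 9: inc R0 by 2 -> R0=(14,0,0,0) value=14
Op 10: merge R3<->R1 -> R3=(4,5,2,3) R1=(4,5,2,3)
Op 11: merge R0<->R1 -> R0=(14,5,2,3) R1=(14,5,2,3)
Op 12: merge R0<->R3 -> R0=(14,5,2,3) R3=(14,5,2,3)

Answer: 14 5 2 3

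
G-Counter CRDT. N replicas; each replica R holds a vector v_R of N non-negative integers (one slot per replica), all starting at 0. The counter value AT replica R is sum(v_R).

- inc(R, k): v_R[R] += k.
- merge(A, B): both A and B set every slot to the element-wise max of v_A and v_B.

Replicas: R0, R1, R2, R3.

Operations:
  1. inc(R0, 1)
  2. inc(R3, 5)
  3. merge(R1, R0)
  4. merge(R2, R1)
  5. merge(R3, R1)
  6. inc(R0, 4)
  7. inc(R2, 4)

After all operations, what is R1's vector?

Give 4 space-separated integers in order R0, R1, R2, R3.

Op 1: inc R0 by 1 -> R0=(1,0,0,0) value=1
Op 2: inc R3 by 5 -> R3=(0,0,0,5) value=5
Op 3: merge R1<->R0 -> R1=(1,0,0,0) R0=(1,0,0,0)
Op 4: merge R2<->R1 -> R2=(1,0,0,0) R1=(1,0,0,0)
Op 5: merge R3<->R1 -> R3=(1,0,0,5) R1=(1,0,0,5)
Op 6: inc R0 by 4 -> R0=(5,0,0,0) value=5
Op 7: inc R2 by 4 -> R2=(1,0,4,0) value=5

Answer: 1 0 0 5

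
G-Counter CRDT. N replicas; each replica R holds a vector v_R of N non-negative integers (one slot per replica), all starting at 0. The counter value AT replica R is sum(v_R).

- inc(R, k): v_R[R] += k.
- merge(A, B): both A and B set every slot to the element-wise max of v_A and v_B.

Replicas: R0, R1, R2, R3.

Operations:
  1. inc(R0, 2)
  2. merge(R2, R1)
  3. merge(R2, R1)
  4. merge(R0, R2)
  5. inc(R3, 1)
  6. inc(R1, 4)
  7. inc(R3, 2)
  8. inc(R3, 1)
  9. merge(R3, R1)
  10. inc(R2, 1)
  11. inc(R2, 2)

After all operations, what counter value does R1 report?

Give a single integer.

Answer: 8

Derivation:
Op 1: inc R0 by 2 -> R0=(2,0,0,0) value=2
Op 2: merge R2<->R1 -> R2=(0,0,0,0) R1=(0,0,0,0)
Op 3: merge R2<->R1 -> R2=(0,0,0,0) R1=(0,0,0,0)
Op 4: merge R0<->R2 -> R0=(2,0,0,0) R2=(2,0,0,0)
Op 5: inc R3 by 1 -> R3=(0,0,0,1) value=1
Op 6: inc R1 by 4 -> R1=(0,4,0,0) value=4
Op 7: inc R3 by 2 -> R3=(0,0,0,3) value=3
Op 8: inc R3 by 1 -> R3=(0,0,0,4) value=4
Op 9: merge R3<->R1 -> R3=(0,4,0,4) R1=(0,4,0,4)
Op 10: inc R2 by 1 -> R2=(2,0,1,0) value=3
Op 11: inc R2 by 2 -> R2=(2,0,3,0) value=5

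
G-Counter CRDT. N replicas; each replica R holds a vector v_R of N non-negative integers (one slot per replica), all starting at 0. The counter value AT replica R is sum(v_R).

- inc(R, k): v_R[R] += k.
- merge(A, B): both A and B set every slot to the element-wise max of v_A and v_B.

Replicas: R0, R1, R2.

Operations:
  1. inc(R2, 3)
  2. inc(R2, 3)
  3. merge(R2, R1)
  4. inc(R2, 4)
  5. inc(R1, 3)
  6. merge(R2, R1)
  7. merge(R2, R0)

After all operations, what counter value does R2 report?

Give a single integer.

Answer: 13

Derivation:
Op 1: inc R2 by 3 -> R2=(0,0,3) value=3
Op 2: inc R2 by 3 -> R2=(0,0,6) value=6
Op 3: merge R2<->R1 -> R2=(0,0,6) R1=(0,0,6)
Op 4: inc R2 by 4 -> R2=(0,0,10) value=10
Op 5: inc R1 by 3 -> R1=(0,3,6) value=9
Op 6: merge R2<->R1 -> R2=(0,3,10) R1=(0,3,10)
Op 7: merge R2<->R0 -> R2=(0,3,10) R0=(0,3,10)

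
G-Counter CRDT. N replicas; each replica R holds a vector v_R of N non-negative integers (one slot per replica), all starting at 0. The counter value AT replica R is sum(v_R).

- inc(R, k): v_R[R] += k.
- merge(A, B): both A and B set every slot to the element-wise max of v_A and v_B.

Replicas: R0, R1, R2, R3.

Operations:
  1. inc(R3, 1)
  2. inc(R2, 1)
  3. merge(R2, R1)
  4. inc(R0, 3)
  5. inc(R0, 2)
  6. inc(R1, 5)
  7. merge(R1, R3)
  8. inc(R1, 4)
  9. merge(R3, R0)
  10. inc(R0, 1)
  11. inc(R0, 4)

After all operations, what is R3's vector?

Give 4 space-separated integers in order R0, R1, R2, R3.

Op 1: inc R3 by 1 -> R3=(0,0,0,1) value=1
Op 2: inc R2 by 1 -> R2=(0,0,1,0) value=1
Op 3: merge R2<->R1 -> R2=(0,0,1,0) R1=(0,0,1,0)
Op 4: inc R0 by 3 -> R0=(3,0,0,0) value=3
Op 5: inc R0 by 2 -> R0=(5,0,0,0) value=5
Op 6: inc R1 by 5 -> R1=(0,5,1,0) value=6
Op 7: merge R1<->R3 -> R1=(0,5,1,1) R3=(0,5,1,1)
Op 8: inc R1 by 4 -> R1=(0,9,1,1) value=11
Op 9: merge R3<->R0 -> R3=(5,5,1,1) R0=(5,5,1,1)
Op 10: inc R0 by 1 -> R0=(6,5,1,1) value=13
Op 11: inc R0 by 4 -> R0=(10,5,1,1) value=17

Answer: 5 5 1 1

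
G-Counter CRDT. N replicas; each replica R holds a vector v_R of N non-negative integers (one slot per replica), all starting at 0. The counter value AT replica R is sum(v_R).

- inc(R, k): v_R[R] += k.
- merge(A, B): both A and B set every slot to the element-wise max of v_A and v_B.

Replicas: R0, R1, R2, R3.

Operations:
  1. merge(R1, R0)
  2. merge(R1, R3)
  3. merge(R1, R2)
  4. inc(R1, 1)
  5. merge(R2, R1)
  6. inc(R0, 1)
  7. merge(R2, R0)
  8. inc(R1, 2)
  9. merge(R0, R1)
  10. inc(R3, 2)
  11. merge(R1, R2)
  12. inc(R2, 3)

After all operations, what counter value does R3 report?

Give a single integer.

Op 1: merge R1<->R0 -> R1=(0,0,0,0) R0=(0,0,0,0)
Op 2: merge R1<->R3 -> R1=(0,0,0,0) R3=(0,0,0,0)
Op 3: merge R1<->R2 -> R1=(0,0,0,0) R2=(0,0,0,0)
Op 4: inc R1 by 1 -> R1=(0,1,0,0) value=1
Op 5: merge R2<->R1 -> R2=(0,1,0,0) R1=(0,1,0,0)
Op 6: inc R0 by 1 -> R0=(1,0,0,0) value=1
Op 7: merge R2<->R0 -> R2=(1,1,0,0) R0=(1,1,0,0)
Op 8: inc R1 by 2 -> R1=(0,3,0,0) value=3
Op 9: merge R0<->R1 -> R0=(1,3,0,0) R1=(1,3,0,0)
Op 10: inc R3 by 2 -> R3=(0,0,0,2) value=2
Op 11: merge R1<->R2 -> R1=(1,3,0,0) R2=(1,3,0,0)
Op 12: inc R2 by 3 -> R2=(1,3,3,0) value=7

Answer: 2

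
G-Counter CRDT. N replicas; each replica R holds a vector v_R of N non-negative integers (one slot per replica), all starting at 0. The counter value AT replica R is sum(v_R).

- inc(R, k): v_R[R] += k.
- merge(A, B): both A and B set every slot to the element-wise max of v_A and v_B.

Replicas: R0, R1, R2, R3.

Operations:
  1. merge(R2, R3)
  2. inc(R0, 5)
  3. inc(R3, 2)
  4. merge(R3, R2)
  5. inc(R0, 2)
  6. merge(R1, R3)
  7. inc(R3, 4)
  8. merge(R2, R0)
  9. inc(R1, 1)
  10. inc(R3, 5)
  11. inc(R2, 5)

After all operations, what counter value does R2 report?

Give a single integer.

Answer: 14

Derivation:
Op 1: merge R2<->R3 -> R2=(0,0,0,0) R3=(0,0,0,0)
Op 2: inc R0 by 5 -> R0=(5,0,0,0) value=5
Op 3: inc R3 by 2 -> R3=(0,0,0,2) value=2
Op 4: merge R3<->R2 -> R3=(0,0,0,2) R2=(0,0,0,2)
Op 5: inc R0 by 2 -> R0=(7,0,0,0) value=7
Op 6: merge R1<->R3 -> R1=(0,0,0,2) R3=(0,0,0,2)
Op 7: inc R3 by 4 -> R3=(0,0,0,6) value=6
Op 8: merge R2<->R0 -> R2=(7,0,0,2) R0=(7,0,0,2)
Op 9: inc R1 by 1 -> R1=(0,1,0,2) value=3
Op 10: inc R3 by 5 -> R3=(0,0,0,11) value=11
Op 11: inc R2 by 5 -> R2=(7,0,5,2) value=14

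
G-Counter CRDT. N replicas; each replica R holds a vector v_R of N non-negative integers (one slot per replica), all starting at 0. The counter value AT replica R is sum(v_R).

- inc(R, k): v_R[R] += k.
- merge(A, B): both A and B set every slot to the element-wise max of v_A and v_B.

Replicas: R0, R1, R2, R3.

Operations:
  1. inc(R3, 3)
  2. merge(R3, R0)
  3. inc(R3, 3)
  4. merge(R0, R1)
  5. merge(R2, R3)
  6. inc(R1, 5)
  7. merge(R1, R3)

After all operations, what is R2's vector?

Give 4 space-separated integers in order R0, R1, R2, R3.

Op 1: inc R3 by 3 -> R3=(0,0,0,3) value=3
Op 2: merge R3<->R0 -> R3=(0,0,0,3) R0=(0,0,0,3)
Op 3: inc R3 by 3 -> R3=(0,0,0,6) value=6
Op 4: merge R0<->R1 -> R0=(0,0,0,3) R1=(0,0,0,3)
Op 5: merge R2<->R3 -> R2=(0,0,0,6) R3=(0,0,0,6)
Op 6: inc R1 by 5 -> R1=(0,5,0,3) value=8
Op 7: merge R1<->R3 -> R1=(0,5,0,6) R3=(0,5,0,6)

Answer: 0 0 0 6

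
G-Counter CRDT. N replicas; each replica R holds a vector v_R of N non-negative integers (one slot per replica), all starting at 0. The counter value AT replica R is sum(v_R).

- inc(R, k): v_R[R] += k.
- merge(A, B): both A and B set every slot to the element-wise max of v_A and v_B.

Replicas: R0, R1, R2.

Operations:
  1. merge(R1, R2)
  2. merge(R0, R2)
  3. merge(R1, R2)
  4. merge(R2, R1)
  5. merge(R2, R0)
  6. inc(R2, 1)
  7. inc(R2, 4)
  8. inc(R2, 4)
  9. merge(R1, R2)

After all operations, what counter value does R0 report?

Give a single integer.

Answer: 0

Derivation:
Op 1: merge R1<->R2 -> R1=(0,0,0) R2=(0,0,0)
Op 2: merge R0<->R2 -> R0=(0,0,0) R2=(0,0,0)
Op 3: merge R1<->R2 -> R1=(0,0,0) R2=(0,0,0)
Op 4: merge R2<->R1 -> R2=(0,0,0) R1=(0,0,0)
Op 5: merge R2<->R0 -> R2=(0,0,0) R0=(0,0,0)
Op 6: inc R2 by 1 -> R2=(0,0,1) value=1
Op 7: inc R2 by 4 -> R2=(0,0,5) value=5
Op 8: inc R2 by 4 -> R2=(0,0,9) value=9
Op 9: merge R1<->R2 -> R1=(0,0,9) R2=(0,0,9)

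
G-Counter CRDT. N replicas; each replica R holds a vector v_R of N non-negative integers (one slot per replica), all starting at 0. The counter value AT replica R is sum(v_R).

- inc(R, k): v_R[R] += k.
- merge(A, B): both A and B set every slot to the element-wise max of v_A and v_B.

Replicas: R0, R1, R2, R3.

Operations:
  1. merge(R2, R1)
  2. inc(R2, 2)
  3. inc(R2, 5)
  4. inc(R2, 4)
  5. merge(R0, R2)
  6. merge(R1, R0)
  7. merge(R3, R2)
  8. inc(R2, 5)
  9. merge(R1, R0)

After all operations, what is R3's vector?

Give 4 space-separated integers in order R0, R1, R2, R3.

Op 1: merge R2<->R1 -> R2=(0,0,0,0) R1=(0,0,0,0)
Op 2: inc R2 by 2 -> R2=(0,0,2,0) value=2
Op 3: inc R2 by 5 -> R2=(0,0,7,0) value=7
Op 4: inc R2 by 4 -> R2=(0,0,11,0) value=11
Op 5: merge R0<->R2 -> R0=(0,0,11,0) R2=(0,0,11,0)
Op 6: merge R1<->R0 -> R1=(0,0,11,0) R0=(0,0,11,0)
Op 7: merge R3<->R2 -> R3=(0,0,11,0) R2=(0,0,11,0)
Op 8: inc R2 by 5 -> R2=(0,0,16,0) value=16
Op 9: merge R1<->R0 -> R1=(0,0,11,0) R0=(0,0,11,0)

Answer: 0 0 11 0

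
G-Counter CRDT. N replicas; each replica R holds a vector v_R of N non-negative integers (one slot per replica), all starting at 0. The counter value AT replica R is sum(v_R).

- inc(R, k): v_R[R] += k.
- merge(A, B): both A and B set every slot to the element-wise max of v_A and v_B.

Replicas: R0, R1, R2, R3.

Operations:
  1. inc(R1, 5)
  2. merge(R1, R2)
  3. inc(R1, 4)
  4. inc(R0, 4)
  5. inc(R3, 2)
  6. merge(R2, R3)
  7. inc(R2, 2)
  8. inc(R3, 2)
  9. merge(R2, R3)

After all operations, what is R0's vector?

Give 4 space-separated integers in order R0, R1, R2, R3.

Answer: 4 0 0 0

Derivation:
Op 1: inc R1 by 5 -> R1=(0,5,0,0) value=5
Op 2: merge R1<->R2 -> R1=(0,5,0,0) R2=(0,5,0,0)
Op 3: inc R1 by 4 -> R1=(0,9,0,0) value=9
Op 4: inc R0 by 4 -> R0=(4,0,0,0) value=4
Op 5: inc R3 by 2 -> R3=(0,0,0,2) value=2
Op 6: merge R2<->R3 -> R2=(0,5,0,2) R3=(0,5,0,2)
Op 7: inc R2 by 2 -> R2=(0,5,2,2) value=9
Op 8: inc R3 by 2 -> R3=(0,5,0,4) value=9
Op 9: merge R2<->R3 -> R2=(0,5,2,4) R3=(0,5,2,4)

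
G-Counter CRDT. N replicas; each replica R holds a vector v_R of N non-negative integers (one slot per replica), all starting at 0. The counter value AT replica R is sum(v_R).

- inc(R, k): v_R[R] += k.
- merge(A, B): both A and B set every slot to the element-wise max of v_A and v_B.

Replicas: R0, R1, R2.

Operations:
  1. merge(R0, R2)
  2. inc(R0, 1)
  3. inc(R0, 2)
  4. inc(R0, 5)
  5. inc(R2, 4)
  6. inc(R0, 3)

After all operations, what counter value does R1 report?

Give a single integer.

Op 1: merge R0<->R2 -> R0=(0,0,0) R2=(0,0,0)
Op 2: inc R0 by 1 -> R0=(1,0,0) value=1
Op 3: inc R0 by 2 -> R0=(3,0,0) value=3
Op 4: inc R0 by 5 -> R0=(8,0,0) value=8
Op 5: inc R2 by 4 -> R2=(0,0,4) value=4
Op 6: inc R0 by 3 -> R0=(11,0,0) value=11

Answer: 0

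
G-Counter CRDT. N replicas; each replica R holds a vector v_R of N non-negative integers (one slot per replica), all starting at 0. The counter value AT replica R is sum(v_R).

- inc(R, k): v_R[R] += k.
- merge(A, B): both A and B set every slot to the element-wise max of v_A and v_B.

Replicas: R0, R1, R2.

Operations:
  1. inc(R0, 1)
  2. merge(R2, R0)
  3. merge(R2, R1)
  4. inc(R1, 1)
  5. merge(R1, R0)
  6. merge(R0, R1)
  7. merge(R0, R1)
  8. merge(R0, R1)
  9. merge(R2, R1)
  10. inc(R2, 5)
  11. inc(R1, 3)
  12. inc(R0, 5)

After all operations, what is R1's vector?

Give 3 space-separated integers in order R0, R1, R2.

Op 1: inc R0 by 1 -> R0=(1,0,0) value=1
Op 2: merge R2<->R0 -> R2=(1,0,0) R0=(1,0,0)
Op 3: merge R2<->R1 -> R2=(1,0,0) R1=(1,0,0)
Op 4: inc R1 by 1 -> R1=(1,1,0) value=2
Op 5: merge R1<->R0 -> R1=(1,1,0) R0=(1,1,0)
Op 6: merge R0<->R1 -> R0=(1,1,0) R1=(1,1,0)
Op 7: merge R0<->R1 -> R0=(1,1,0) R1=(1,1,0)
Op 8: merge R0<->R1 -> R0=(1,1,0) R1=(1,1,0)
Op 9: merge R2<->R1 -> R2=(1,1,0) R1=(1,1,0)
Op 10: inc R2 by 5 -> R2=(1,1,5) value=7
Op 11: inc R1 by 3 -> R1=(1,4,0) value=5
Op 12: inc R0 by 5 -> R0=(6,1,0) value=7

Answer: 1 4 0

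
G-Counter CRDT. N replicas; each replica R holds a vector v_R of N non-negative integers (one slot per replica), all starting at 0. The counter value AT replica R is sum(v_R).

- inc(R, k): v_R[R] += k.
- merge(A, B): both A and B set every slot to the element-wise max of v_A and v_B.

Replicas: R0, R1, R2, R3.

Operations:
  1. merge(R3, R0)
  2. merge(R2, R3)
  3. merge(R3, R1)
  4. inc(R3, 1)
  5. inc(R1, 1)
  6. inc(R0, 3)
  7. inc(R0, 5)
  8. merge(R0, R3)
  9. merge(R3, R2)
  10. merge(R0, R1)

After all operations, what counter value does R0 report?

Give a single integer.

Answer: 10

Derivation:
Op 1: merge R3<->R0 -> R3=(0,0,0,0) R0=(0,0,0,0)
Op 2: merge R2<->R3 -> R2=(0,0,0,0) R3=(0,0,0,0)
Op 3: merge R3<->R1 -> R3=(0,0,0,0) R1=(0,0,0,0)
Op 4: inc R3 by 1 -> R3=(0,0,0,1) value=1
Op 5: inc R1 by 1 -> R1=(0,1,0,0) value=1
Op 6: inc R0 by 3 -> R0=(3,0,0,0) value=3
Op 7: inc R0 by 5 -> R0=(8,0,0,0) value=8
Op 8: merge R0<->R3 -> R0=(8,0,0,1) R3=(8,0,0,1)
Op 9: merge R3<->R2 -> R3=(8,0,0,1) R2=(8,0,0,1)
Op 10: merge R0<->R1 -> R0=(8,1,0,1) R1=(8,1,0,1)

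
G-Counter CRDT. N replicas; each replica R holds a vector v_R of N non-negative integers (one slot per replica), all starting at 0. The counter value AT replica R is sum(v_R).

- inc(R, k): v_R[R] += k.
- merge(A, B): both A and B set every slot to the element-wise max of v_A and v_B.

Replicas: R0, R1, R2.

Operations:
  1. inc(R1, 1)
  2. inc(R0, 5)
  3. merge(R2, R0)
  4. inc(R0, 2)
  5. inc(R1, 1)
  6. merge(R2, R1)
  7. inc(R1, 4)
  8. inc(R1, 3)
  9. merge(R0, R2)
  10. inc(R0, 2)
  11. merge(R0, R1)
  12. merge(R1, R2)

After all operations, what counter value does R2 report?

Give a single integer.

Answer: 18

Derivation:
Op 1: inc R1 by 1 -> R1=(0,1,0) value=1
Op 2: inc R0 by 5 -> R0=(5,0,0) value=5
Op 3: merge R2<->R0 -> R2=(5,0,0) R0=(5,0,0)
Op 4: inc R0 by 2 -> R0=(7,0,0) value=7
Op 5: inc R1 by 1 -> R1=(0,2,0) value=2
Op 6: merge R2<->R1 -> R2=(5,2,0) R1=(5,2,0)
Op 7: inc R1 by 4 -> R1=(5,6,0) value=11
Op 8: inc R1 by 3 -> R1=(5,9,0) value=14
Op 9: merge R0<->R2 -> R0=(7,2,0) R2=(7,2,0)
Op 10: inc R0 by 2 -> R0=(9,2,0) value=11
Op 11: merge R0<->R1 -> R0=(9,9,0) R1=(9,9,0)
Op 12: merge R1<->R2 -> R1=(9,9,0) R2=(9,9,0)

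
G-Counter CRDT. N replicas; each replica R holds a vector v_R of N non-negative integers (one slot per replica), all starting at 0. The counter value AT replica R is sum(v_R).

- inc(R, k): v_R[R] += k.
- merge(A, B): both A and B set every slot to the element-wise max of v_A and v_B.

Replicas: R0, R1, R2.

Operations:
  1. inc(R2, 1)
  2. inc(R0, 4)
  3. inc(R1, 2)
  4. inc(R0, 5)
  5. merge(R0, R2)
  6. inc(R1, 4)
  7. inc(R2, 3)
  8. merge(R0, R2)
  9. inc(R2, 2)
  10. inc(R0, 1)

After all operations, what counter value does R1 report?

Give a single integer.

Op 1: inc R2 by 1 -> R2=(0,0,1) value=1
Op 2: inc R0 by 4 -> R0=(4,0,0) value=4
Op 3: inc R1 by 2 -> R1=(0,2,0) value=2
Op 4: inc R0 by 5 -> R0=(9,0,0) value=9
Op 5: merge R0<->R2 -> R0=(9,0,1) R2=(9,0,1)
Op 6: inc R1 by 4 -> R1=(0,6,0) value=6
Op 7: inc R2 by 3 -> R2=(9,0,4) value=13
Op 8: merge R0<->R2 -> R0=(9,0,4) R2=(9,0,4)
Op 9: inc R2 by 2 -> R2=(9,0,6) value=15
Op 10: inc R0 by 1 -> R0=(10,0,4) value=14

Answer: 6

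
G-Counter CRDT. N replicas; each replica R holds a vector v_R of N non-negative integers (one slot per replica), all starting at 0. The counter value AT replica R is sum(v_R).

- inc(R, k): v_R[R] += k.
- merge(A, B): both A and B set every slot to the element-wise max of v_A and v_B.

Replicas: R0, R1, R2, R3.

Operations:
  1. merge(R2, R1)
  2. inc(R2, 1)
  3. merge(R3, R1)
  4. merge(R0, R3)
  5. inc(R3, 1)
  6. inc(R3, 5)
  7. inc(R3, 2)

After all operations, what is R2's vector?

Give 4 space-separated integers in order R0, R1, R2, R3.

Op 1: merge R2<->R1 -> R2=(0,0,0,0) R1=(0,0,0,0)
Op 2: inc R2 by 1 -> R2=(0,0,1,0) value=1
Op 3: merge R3<->R1 -> R3=(0,0,0,0) R1=(0,0,0,0)
Op 4: merge R0<->R3 -> R0=(0,0,0,0) R3=(0,0,0,0)
Op 5: inc R3 by 1 -> R3=(0,0,0,1) value=1
Op 6: inc R3 by 5 -> R3=(0,0,0,6) value=6
Op 7: inc R3 by 2 -> R3=(0,0,0,8) value=8

Answer: 0 0 1 0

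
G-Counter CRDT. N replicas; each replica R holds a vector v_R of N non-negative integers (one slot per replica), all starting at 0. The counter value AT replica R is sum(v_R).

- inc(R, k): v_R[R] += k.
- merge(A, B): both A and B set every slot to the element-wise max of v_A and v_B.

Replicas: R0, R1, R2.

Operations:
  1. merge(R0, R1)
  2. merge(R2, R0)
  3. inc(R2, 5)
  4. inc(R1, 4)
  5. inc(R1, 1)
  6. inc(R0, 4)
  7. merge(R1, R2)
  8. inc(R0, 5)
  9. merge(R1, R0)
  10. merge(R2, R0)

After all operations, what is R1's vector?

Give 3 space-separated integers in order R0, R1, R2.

Op 1: merge R0<->R1 -> R0=(0,0,0) R1=(0,0,0)
Op 2: merge R2<->R0 -> R2=(0,0,0) R0=(0,0,0)
Op 3: inc R2 by 5 -> R2=(0,0,5) value=5
Op 4: inc R1 by 4 -> R1=(0,4,0) value=4
Op 5: inc R1 by 1 -> R1=(0,5,0) value=5
Op 6: inc R0 by 4 -> R0=(4,0,0) value=4
Op 7: merge R1<->R2 -> R1=(0,5,5) R2=(0,5,5)
Op 8: inc R0 by 5 -> R0=(9,0,0) value=9
Op 9: merge R1<->R0 -> R1=(9,5,5) R0=(9,5,5)
Op 10: merge R2<->R0 -> R2=(9,5,5) R0=(9,5,5)

Answer: 9 5 5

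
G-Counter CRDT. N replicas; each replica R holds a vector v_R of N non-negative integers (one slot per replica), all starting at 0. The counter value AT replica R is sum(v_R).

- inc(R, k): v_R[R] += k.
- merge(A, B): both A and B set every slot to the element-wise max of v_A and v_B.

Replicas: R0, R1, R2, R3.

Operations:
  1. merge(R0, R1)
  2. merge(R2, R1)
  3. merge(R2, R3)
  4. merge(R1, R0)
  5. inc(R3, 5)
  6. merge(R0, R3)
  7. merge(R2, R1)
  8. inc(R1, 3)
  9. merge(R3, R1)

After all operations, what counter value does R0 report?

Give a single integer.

Op 1: merge R0<->R1 -> R0=(0,0,0,0) R1=(0,0,0,0)
Op 2: merge R2<->R1 -> R2=(0,0,0,0) R1=(0,0,0,0)
Op 3: merge R2<->R3 -> R2=(0,0,0,0) R3=(0,0,0,0)
Op 4: merge R1<->R0 -> R1=(0,0,0,0) R0=(0,0,0,0)
Op 5: inc R3 by 5 -> R3=(0,0,0,5) value=5
Op 6: merge R0<->R3 -> R0=(0,0,0,5) R3=(0,0,0,5)
Op 7: merge R2<->R1 -> R2=(0,0,0,0) R1=(0,0,0,0)
Op 8: inc R1 by 3 -> R1=(0,3,0,0) value=3
Op 9: merge R3<->R1 -> R3=(0,3,0,5) R1=(0,3,0,5)

Answer: 5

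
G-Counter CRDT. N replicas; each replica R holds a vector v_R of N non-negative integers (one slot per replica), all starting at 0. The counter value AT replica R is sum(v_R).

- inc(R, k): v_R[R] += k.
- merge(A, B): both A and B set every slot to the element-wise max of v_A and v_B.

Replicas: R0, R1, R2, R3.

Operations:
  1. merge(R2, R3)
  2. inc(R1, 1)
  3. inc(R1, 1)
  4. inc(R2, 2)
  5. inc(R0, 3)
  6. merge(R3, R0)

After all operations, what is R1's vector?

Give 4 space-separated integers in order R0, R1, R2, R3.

Op 1: merge R2<->R3 -> R2=(0,0,0,0) R3=(0,0,0,0)
Op 2: inc R1 by 1 -> R1=(0,1,0,0) value=1
Op 3: inc R1 by 1 -> R1=(0,2,0,0) value=2
Op 4: inc R2 by 2 -> R2=(0,0,2,0) value=2
Op 5: inc R0 by 3 -> R0=(3,0,0,0) value=3
Op 6: merge R3<->R0 -> R3=(3,0,0,0) R0=(3,0,0,0)

Answer: 0 2 0 0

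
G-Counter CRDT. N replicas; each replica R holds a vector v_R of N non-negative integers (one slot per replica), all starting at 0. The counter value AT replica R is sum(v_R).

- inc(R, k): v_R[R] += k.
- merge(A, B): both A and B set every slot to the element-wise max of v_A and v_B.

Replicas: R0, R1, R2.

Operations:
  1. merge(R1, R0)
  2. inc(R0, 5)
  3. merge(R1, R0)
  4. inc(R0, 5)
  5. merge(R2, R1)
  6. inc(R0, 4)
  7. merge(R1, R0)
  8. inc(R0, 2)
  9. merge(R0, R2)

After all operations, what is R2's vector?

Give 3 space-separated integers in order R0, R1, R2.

Answer: 16 0 0

Derivation:
Op 1: merge R1<->R0 -> R1=(0,0,0) R0=(0,0,0)
Op 2: inc R0 by 5 -> R0=(5,0,0) value=5
Op 3: merge R1<->R0 -> R1=(5,0,0) R0=(5,0,0)
Op 4: inc R0 by 5 -> R0=(10,0,0) value=10
Op 5: merge R2<->R1 -> R2=(5,0,0) R1=(5,0,0)
Op 6: inc R0 by 4 -> R0=(14,0,0) value=14
Op 7: merge R1<->R0 -> R1=(14,0,0) R0=(14,0,0)
Op 8: inc R0 by 2 -> R0=(16,0,0) value=16
Op 9: merge R0<->R2 -> R0=(16,0,0) R2=(16,0,0)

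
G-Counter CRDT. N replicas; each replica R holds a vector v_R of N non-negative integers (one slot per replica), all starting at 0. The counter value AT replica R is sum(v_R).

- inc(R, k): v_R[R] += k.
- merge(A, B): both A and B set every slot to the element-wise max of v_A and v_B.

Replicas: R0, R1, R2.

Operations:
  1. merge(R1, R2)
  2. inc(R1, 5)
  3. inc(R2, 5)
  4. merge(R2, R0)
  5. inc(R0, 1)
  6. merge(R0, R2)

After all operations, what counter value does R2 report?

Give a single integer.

Op 1: merge R1<->R2 -> R1=(0,0,0) R2=(0,0,0)
Op 2: inc R1 by 5 -> R1=(0,5,0) value=5
Op 3: inc R2 by 5 -> R2=(0,0,5) value=5
Op 4: merge R2<->R0 -> R2=(0,0,5) R0=(0,0,5)
Op 5: inc R0 by 1 -> R0=(1,0,5) value=6
Op 6: merge R0<->R2 -> R0=(1,0,5) R2=(1,0,5)

Answer: 6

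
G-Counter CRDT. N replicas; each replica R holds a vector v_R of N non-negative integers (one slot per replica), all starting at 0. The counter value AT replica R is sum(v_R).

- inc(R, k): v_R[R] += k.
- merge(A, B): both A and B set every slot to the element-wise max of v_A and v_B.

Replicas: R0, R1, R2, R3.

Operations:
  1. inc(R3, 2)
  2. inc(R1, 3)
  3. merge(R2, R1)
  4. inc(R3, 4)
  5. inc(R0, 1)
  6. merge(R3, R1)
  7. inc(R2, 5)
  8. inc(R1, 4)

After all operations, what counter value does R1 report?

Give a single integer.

Op 1: inc R3 by 2 -> R3=(0,0,0,2) value=2
Op 2: inc R1 by 3 -> R1=(0,3,0,0) value=3
Op 3: merge R2<->R1 -> R2=(0,3,0,0) R1=(0,3,0,0)
Op 4: inc R3 by 4 -> R3=(0,0,0,6) value=6
Op 5: inc R0 by 1 -> R0=(1,0,0,0) value=1
Op 6: merge R3<->R1 -> R3=(0,3,0,6) R1=(0,3,0,6)
Op 7: inc R2 by 5 -> R2=(0,3,5,0) value=8
Op 8: inc R1 by 4 -> R1=(0,7,0,6) value=13

Answer: 13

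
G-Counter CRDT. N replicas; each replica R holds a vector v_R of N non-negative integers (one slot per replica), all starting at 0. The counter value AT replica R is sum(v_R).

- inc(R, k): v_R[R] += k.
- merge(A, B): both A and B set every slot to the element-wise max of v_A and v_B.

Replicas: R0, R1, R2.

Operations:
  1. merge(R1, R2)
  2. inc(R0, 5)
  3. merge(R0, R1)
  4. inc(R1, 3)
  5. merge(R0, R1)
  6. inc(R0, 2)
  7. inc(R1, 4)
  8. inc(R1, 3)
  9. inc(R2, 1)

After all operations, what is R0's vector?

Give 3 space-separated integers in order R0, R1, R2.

Op 1: merge R1<->R2 -> R1=(0,0,0) R2=(0,0,0)
Op 2: inc R0 by 5 -> R0=(5,0,0) value=5
Op 3: merge R0<->R1 -> R0=(5,0,0) R1=(5,0,0)
Op 4: inc R1 by 3 -> R1=(5,3,0) value=8
Op 5: merge R0<->R1 -> R0=(5,3,0) R1=(5,3,0)
Op 6: inc R0 by 2 -> R0=(7,3,0) value=10
Op 7: inc R1 by 4 -> R1=(5,7,0) value=12
Op 8: inc R1 by 3 -> R1=(5,10,0) value=15
Op 9: inc R2 by 1 -> R2=(0,0,1) value=1

Answer: 7 3 0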